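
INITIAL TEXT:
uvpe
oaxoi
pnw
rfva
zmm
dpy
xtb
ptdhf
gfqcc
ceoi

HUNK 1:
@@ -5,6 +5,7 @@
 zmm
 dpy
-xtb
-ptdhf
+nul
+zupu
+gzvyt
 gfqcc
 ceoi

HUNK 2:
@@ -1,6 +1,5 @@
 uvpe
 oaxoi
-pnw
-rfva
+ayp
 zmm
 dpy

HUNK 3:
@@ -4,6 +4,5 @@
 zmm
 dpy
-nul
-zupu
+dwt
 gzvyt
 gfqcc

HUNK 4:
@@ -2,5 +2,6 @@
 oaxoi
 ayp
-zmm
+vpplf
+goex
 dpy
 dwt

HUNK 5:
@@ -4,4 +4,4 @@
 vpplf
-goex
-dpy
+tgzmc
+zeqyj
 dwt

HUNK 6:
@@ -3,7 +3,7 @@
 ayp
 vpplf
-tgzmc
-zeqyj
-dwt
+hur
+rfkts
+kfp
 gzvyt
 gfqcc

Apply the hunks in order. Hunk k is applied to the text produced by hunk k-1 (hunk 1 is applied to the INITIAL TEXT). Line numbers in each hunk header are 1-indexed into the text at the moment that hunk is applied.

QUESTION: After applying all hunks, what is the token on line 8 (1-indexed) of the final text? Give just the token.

Answer: gzvyt

Derivation:
Hunk 1: at line 5 remove [xtb,ptdhf] add [nul,zupu,gzvyt] -> 11 lines: uvpe oaxoi pnw rfva zmm dpy nul zupu gzvyt gfqcc ceoi
Hunk 2: at line 1 remove [pnw,rfva] add [ayp] -> 10 lines: uvpe oaxoi ayp zmm dpy nul zupu gzvyt gfqcc ceoi
Hunk 3: at line 4 remove [nul,zupu] add [dwt] -> 9 lines: uvpe oaxoi ayp zmm dpy dwt gzvyt gfqcc ceoi
Hunk 4: at line 2 remove [zmm] add [vpplf,goex] -> 10 lines: uvpe oaxoi ayp vpplf goex dpy dwt gzvyt gfqcc ceoi
Hunk 5: at line 4 remove [goex,dpy] add [tgzmc,zeqyj] -> 10 lines: uvpe oaxoi ayp vpplf tgzmc zeqyj dwt gzvyt gfqcc ceoi
Hunk 6: at line 3 remove [tgzmc,zeqyj,dwt] add [hur,rfkts,kfp] -> 10 lines: uvpe oaxoi ayp vpplf hur rfkts kfp gzvyt gfqcc ceoi
Final line 8: gzvyt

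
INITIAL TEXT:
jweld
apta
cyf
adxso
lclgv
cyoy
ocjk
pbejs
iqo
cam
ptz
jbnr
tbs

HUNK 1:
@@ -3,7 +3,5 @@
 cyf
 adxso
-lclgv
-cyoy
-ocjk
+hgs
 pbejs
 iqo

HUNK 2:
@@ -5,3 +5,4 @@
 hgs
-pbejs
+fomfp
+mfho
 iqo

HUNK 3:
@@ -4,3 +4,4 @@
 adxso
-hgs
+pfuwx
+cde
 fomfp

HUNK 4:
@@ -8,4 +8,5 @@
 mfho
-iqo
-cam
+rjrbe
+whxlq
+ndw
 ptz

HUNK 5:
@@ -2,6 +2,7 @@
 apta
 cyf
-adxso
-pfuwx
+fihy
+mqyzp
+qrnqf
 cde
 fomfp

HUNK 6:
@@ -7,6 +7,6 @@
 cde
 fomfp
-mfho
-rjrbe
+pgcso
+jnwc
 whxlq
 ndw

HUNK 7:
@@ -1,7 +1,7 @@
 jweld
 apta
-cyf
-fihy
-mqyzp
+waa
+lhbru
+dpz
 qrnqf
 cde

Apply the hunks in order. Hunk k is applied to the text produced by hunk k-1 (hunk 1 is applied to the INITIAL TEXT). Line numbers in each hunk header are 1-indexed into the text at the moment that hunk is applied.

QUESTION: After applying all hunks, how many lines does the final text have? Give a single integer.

Answer: 15

Derivation:
Hunk 1: at line 3 remove [lclgv,cyoy,ocjk] add [hgs] -> 11 lines: jweld apta cyf adxso hgs pbejs iqo cam ptz jbnr tbs
Hunk 2: at line 5 remove [pbejs] add [fomfp,mfho] -> 12 lines: jweld apta cyf adxso hgs fomfp mfho iqo cam ptz jbnr tbs
Hunk 3: at line 4 remove [hgs] add [pfuwx,cde] -> 13 lines: jweld apta cyf adxso pfuwx cde fomfp mfho iqo cam ptz jbnr tbs
Hunk 4: at line 8 remove [iqo,cam] add [rjrbe,whxlq,ndw] -> 14 lines: jweld apta cyf adxso pfuwx cde fomfp mfho rjrbe whxlq ndw ptz jbnr tbs
Hunk 5: at line 2 remove [adxso,pfuwx] add [fihy,mqyzp,qrnqf] -> 15 lines: jweld apta cyf fihy mqyzp qrnqf cde fomfp mfho rjrbe whxlq ndw ptz jbnr tbs
Hunk 6: at line 7 remove [mfho,rjrbe] add [pgcso,jnwc] -> 15 lines: jweld apta cyf fihy mqyzp qrnqf cde fomfp pgcso jnwc whxlq ndw ptz jbnr tbs
Hunk 7: at line 1 remove [cyf,fihy,mqyzp] add [waa,lhbru,dpz] -> 15 lines: jweld apta waa lhbru dpz qrnqf cde fomfp pgcso jnwc whxlq ndw ptz jbnr tbs
Final line count: 15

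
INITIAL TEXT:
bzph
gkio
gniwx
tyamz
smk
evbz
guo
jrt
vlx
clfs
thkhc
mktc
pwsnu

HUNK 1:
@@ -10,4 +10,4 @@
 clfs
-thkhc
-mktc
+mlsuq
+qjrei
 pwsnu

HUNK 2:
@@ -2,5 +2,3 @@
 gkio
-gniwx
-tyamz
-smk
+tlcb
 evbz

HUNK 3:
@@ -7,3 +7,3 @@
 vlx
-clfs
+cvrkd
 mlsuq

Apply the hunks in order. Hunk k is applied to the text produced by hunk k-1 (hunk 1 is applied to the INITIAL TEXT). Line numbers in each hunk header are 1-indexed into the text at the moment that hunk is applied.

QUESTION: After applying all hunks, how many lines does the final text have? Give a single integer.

Hunk 1: at line 10 remove [thkhc,mktc] add [mlsuq,qjrei] -> 13 lines: bzph gkio gniwx tyamz smk evbz guo jrt vlx clfs mlsuq qjrei pwsnu
Hunk 2: at line 2 remove [gniwx,tyamz,smk] add [tlcb] -> 11 lines: bzph gkio tlcb evbz guo jrt vlx clfs mlsuq qjrei pwsnu
Hunk 3: at line 7 remove [clfs] add [cvrkd] -> 11 lines: bzph gkio tlcb evbz guo jrt vlx cvrkd mlsuq qjrei pwsnu
Final line count: 11

Answer: 11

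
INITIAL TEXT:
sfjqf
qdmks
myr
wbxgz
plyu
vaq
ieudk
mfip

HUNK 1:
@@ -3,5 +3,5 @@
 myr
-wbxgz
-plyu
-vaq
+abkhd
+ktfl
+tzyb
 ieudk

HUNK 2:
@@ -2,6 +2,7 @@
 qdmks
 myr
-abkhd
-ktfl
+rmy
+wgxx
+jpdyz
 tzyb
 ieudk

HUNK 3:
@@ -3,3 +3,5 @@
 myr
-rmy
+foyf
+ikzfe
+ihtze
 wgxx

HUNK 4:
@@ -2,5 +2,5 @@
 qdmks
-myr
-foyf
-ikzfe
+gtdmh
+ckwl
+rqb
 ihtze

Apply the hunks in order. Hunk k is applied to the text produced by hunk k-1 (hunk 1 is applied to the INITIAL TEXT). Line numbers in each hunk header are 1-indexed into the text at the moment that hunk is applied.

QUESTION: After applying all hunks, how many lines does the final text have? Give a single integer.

Answer: 11

Derivation:
Hunk 1: at line 3 remove [wbxgz,plyu,vaq] add [abkhd,ktfl,tzyb] -> 8 lines: sfjqf qdmks myr abkhd ktfl tzyb ieudk mfip
Hunk 2: at line 2 remove [abkhd,ktfl] add [rmy,wgxx,jpdyz] -> 9 lines: sfjqf qdmks myr rmy wgxx jpdyz tzyb ieudk mfip
Hunk 3: at line 3 remove [rmy] add [foyf,ikzfe,ihtze] -> 11 lines: sfjqf qdmks myr foyf ikzfe ihtze wgxx jpdyz tzyb ieudk mfip
Hunk 4: at line 2 remove [myr,foyf,ikzfe] add [gtdmh,ckwl,rqb] -> 11 lines: sfjqf qdmks gtdmh ckwl rqb ihtze wgxx jpdyz tzyb ieudk mfip
Final line count: 11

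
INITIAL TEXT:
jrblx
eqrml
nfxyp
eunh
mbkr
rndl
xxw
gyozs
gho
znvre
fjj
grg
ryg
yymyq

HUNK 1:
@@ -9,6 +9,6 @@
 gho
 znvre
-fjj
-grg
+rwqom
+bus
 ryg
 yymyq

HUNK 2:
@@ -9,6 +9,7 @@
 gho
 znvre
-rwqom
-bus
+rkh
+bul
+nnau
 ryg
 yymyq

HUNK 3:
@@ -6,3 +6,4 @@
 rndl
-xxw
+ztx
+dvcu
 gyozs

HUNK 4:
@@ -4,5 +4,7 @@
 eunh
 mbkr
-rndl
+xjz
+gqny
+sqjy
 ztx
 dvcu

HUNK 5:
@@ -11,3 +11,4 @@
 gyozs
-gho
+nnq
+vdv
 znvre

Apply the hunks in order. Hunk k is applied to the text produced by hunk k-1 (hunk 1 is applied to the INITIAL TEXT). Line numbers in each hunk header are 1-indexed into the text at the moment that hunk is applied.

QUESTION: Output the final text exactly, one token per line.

Answer: jrblx
eqrml
nfxyp
eunh
mbkr
xjz
gqny
sqjy
ztx
dvcu
gyozs
nnq
vdv
znvre
rkh
bul
nnau
ryg
yymyq

Derivation:
Hunk 1: at line 9 remove [fjj,grg] add [rwqom,bus] -> 14 lines: jrblx eqrml nfxyp eunh mbkr rndl xxw gyozs gho znvre rwqom bus ryg yymyq
Hunk 2: at line 9 remove [rwqom,bus] add [rkh,bul,nnau] -> 15 lines: jrblx eqrml nfxyp eunh mbkr rndl xxw gyozs gho znvre rkh bul nnau ryg yymyq
Hunk 3: at line 6 remove [xxw] add [ztx,dvcu] -> 16 lines: jrblx eqrml nfxyp eunh mbkr rndl ztx dvcu gyozs gho znvre rkh bul nnau ryg yymyq
Hunk 4: at line 4 remove [rndl] add [xjz,gqny,sqjy] -> 18 lines: jrblx eqrml nfxyp eunh mbkr xjz gqny sqjy ztx dvcu gyozs gho znvre rkh bul nnau ryg yymyq
Hunk 5: at line 11 remove [gho] add [nnq,vdv] -> 19 lines: jrblx eqrml nfxyp eunh mbkr xjz gqny sqjy ztx dvcu gyozs nnq vdv znvre rkh bul nnau ryg yymyq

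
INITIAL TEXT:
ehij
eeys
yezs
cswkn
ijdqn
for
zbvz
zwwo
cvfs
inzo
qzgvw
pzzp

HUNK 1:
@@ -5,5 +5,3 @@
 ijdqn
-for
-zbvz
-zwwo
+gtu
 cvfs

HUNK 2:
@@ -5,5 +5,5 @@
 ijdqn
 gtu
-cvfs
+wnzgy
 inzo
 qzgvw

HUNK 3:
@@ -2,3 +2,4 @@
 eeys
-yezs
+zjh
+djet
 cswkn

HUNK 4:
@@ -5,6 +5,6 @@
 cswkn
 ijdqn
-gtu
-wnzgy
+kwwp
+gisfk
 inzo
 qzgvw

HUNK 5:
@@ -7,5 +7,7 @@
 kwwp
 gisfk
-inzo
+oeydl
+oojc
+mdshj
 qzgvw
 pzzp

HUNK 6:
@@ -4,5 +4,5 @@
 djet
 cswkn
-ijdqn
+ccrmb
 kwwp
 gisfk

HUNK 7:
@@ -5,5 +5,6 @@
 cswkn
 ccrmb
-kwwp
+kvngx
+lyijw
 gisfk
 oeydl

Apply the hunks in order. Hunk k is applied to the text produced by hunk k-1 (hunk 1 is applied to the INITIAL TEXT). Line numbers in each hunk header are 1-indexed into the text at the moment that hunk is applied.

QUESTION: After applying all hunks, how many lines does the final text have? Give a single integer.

Hunk 1: at line 5 remove [for,zbvz,zwwo] add [gtu] -> 10 lines: ehij eeys yezs cswkn ijdqn gtu cvfs inzo qzgvw pzzp
Hunk 2: at line 5 remove [cvfs] add [wnzgy] -> 10 lines: ehij eeys yezs cswkn ijdqn gtu wnzgy inzo qzgvw pzzp
Hunk 3: at line 2 remove [yezs] add [zjh,djet] -> 11 lines: ehij eeys zjh djet cswkn ijdqn gtu wnzgy inzo qzgvw pzzp
Hunk 4: at line 5 remove [gtu,wnzgy] add [kwwp,gisfk] -> 11 lines: ehij eeys zjh djet cswkn ijdqn kwwp gisfk inzo qzgvw pzzp
Hunk 5: at line 7 remove [inzo] add [oeydl,oojc,mdshj] -> 13 lines: ehij eeys zjh djet cswkn ijdqn kwwp gisfk oeydl oojc mdshj qzgvw pzzp
Hunk 6: at line 4 remove [ijdqn] add [ccrmb] -> 13 lines: ehij eeys zjh djet cswkn ccrmb kwwp gisfk oeydl oojc mdshj qzgvw pzzp
Hunk 7: at line 5 remove [kwwp] add [kvngx,lyijw] -> 14 lines: ehij eeys zjh djet cswkn ccrmb kvngx lyijw gisfk oeydl oojc mdshj qzgvw pzzp
Final line count: 14

Answer: 14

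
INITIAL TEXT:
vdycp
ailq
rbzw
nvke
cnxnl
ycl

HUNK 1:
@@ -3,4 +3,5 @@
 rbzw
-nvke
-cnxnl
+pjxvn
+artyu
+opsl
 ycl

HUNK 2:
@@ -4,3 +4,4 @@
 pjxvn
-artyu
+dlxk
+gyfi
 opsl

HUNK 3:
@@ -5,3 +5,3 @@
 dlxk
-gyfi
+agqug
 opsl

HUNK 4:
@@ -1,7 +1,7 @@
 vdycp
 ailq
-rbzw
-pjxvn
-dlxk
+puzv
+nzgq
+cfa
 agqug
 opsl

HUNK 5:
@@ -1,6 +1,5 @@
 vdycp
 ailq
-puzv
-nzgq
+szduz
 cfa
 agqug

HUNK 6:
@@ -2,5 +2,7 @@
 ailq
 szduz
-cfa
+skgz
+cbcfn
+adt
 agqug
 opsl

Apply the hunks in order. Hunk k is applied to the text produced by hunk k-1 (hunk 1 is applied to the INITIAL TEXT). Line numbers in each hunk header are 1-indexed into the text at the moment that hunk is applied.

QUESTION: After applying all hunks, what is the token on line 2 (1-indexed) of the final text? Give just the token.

Answer: ailq

Derivation:
Hunk 1: at line 3 remove [nvke,cnxnl] add [pjxvn,artyu,opsl] -> 7 lines: vdycp ailq rbzw pjxvn artyu opsl ycl
Hunk 2: at line 4 remove [artyu] add [dlxk,gyfi] -> 8 lines: vdycp ailq rbzw pjxvn dlxk gyfi opsl ycl
Hunk 3: at line 5 remove [gyfi] add [agqug] -> 8 lines: vdycp ailq rbzw pjxvn dlxk agqug opsl ycl
Hunk 4: at line 1 remove [rbzw,pjxvn,dlxk] add [puzv,nzgq,cfa] -> 8 lines: vdycp ailq puzv nzgq cfa agqug opsl ycl
Hunk 5: at line 1 remove [puzv,nzgq] add [szduz] -> 7 lines: vdycp ailq szduz cfa agqug opsl ycl
Hunk 6: at line 2 remove [cfa] add [skgz,cbcfn,adt] -> 9 lines: vdycp ailq szduz skgz cbcfn adt agqug opsl ycl
Final line 2: ailq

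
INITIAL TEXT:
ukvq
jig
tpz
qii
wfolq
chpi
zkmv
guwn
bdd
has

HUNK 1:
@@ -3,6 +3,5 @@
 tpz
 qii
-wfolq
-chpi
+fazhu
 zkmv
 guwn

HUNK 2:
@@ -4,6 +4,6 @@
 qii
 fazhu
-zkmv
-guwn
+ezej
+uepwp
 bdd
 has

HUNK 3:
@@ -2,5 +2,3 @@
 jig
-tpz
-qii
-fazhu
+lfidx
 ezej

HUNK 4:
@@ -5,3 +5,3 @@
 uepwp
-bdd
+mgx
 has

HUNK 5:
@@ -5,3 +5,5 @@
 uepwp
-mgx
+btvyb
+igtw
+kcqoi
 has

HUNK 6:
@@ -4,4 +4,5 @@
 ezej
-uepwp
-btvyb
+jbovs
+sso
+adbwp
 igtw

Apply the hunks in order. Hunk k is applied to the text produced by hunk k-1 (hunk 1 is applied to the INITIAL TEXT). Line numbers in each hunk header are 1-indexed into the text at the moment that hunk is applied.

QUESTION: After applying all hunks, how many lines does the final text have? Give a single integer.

Hunk 1: at line 3 remove [wfolq,chpi] add [fazhu] -> 9 lines: ukvq jig tpz qii fazhu zkmv guwn bdd has
Hunk 2: at line 4 remove [zkmv,guwn] add [ezej,uepwp] -> 9 lines: ukvq jig tpz qii fazhu ezej uepwp bdd has
Hunk 3: at line 2 remove [tpz,qii,fazhu] add [lfidx] -> 7 lines: ukvq jig lfidx ezej uepwp bdd has
Hunk 4: at line 5 remove [bdd] add [mgx] -> 7 lines: ukvq jig lfidx ezej uepwp mgx has
Hunk 5: at line 5 remove [mgx] add [btvyb,igtw,kcqoi] -> 9 lines: ukvq jig lfidx ezej uepwp btvyb igtw kcqoi has
Hunk 6: at line 4 remove [uepwp,btvyb] add [jbovs,sso,adbwp] -> 10 lines: ukvq jig lfidx ezej jbovs sso adbwp igtw kcqoi has
Final line count: 10

Answer: 10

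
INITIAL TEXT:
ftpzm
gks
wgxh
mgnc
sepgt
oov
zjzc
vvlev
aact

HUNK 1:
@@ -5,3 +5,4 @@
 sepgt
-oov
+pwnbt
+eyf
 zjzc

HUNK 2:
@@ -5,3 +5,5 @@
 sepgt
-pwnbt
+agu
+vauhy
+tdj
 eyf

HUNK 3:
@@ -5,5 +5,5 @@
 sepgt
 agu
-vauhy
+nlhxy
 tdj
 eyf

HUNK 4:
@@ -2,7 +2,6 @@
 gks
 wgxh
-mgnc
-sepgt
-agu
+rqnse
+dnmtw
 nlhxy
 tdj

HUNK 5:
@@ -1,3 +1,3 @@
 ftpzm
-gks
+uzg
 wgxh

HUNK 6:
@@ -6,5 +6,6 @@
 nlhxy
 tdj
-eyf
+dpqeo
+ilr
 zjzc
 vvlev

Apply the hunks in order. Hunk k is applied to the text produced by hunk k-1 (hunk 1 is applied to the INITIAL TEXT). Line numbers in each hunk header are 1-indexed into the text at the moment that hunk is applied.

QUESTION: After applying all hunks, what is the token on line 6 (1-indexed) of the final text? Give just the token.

Answer: nlhxy

Derivation:
Hunk 1: at line 5 remove [oov] add [pwnbt,eyf] -> 10 lines: ftpzm gks wgxh mgnc sepgt pwnbt eyf zjzc vvlev aact
Hunk 2: at line 5 remove [pwnbt] add [agu,vauhy,tdj] -> 12 lines: ftpzm gks wgxh mgnc sepgt agu vauhy tdj eyf zjzc vvlev aact
Hunk 3: at line 5 remove [vauhy] add [nlhxy] -> 12 lines: ftpzm gks wgxh mgnc sepgt agu nlhxy tdj eyf zjzc vvlev aact
Hunk 4: at line 2 remove [mgnc,sepgt,agu] add [rqnse,dnmtw] -> 11 lines: ftpzm gks wgxh rqnse dnmtw nlhxy tdj eyf zjzc vvlev aact
Hunk 5: at line 1 remove [gks] add [uzg] -> 11 lines: ftpzm uzg wgxh rqnse dnmtw nlhxy tdj eyf zjzc vvlev aact
Hunk 6: at line 6 remove [eyf] add [dpqeo,ilr] -> 12 lines: ftpzm uzg wgxh rqnse dnmtw nlhxy tdj dpqeo ilr zjzc vvlev aact
Final line 6: nlhxy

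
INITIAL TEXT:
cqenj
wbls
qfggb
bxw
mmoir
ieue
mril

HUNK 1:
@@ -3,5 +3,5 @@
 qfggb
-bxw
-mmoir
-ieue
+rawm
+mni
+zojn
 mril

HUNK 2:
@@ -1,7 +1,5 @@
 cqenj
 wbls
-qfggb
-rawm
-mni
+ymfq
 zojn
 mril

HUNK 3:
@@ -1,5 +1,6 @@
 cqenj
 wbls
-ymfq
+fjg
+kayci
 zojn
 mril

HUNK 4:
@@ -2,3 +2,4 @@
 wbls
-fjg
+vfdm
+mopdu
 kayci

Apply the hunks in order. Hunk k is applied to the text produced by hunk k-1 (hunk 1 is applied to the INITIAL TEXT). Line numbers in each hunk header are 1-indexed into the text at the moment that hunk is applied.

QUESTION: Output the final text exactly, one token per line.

Answer: cqenj
wbls
vfdm
mopdu
kayci
zojn
mril

Derivation:
Hunk 1: at line 3 remove [bxw,mmoir,ieue] add [rawm,mni,zojn] -> 7 lines: cqenj wbls qfggb rawm mni zojn mril
Hunk 2: at line 1 remove [qfggb,rawm,mni] add [ymfq] -> 5 lines: cqenj wbls ymfq zojn mril
Hunk 3: at line 1 remove [ymfq] add [fjg,kayci] -> 6 lines: cqenj wbls fjg kayci zojn mril
Hunk 4: at line 2 remove [fjg] add [vfdm,mopdu] -> 7 lines: cqenj wbls vfdm mopdu kayci zojn mril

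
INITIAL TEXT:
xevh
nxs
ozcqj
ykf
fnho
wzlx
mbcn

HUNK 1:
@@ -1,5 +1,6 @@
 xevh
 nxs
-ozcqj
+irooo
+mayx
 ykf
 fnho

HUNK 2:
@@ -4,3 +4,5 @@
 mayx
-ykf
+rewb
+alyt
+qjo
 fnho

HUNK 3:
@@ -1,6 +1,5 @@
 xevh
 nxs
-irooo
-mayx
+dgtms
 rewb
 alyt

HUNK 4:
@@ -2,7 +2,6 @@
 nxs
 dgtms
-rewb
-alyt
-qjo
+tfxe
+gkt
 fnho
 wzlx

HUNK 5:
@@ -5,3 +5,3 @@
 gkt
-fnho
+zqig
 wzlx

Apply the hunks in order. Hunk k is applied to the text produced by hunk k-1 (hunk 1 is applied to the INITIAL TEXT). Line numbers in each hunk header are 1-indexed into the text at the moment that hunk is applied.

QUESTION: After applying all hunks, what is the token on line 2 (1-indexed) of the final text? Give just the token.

Answer: nxs

Derivation:
Hunk 1: at line 1 remove [ozcqj] add [irooo,mayx] -> 8 lines: xevh nxs irooo mayx ykf fnho wzlx mbcn
Hunk 2: at line 4 remove [ykf] add [rewb,alyt,qjo] -> 10 lines: xevh nxs irooo mayx rewb alyt qjo fnho wzlx mbcn
Hunk 3: at line 1 remove [irooo,mayx] add [dgtms] -> 9 lines: xevh nxs dgtms rewb alyt qjo fnho wzlx mbcn
Hunk 4: at line 2 remove [rewb,alyt,qjo] add [tfxe,gkt] -> 8 lines: xevh nxs dgtms tfxe gkt fnho wzlx mbcn
Hunk 5: at line 5 remove [fnho] add [zqig] -> 8 lines: xevh nxs dgtms tfxe gkt zqig wzlx mbcn
Final line 2: nxs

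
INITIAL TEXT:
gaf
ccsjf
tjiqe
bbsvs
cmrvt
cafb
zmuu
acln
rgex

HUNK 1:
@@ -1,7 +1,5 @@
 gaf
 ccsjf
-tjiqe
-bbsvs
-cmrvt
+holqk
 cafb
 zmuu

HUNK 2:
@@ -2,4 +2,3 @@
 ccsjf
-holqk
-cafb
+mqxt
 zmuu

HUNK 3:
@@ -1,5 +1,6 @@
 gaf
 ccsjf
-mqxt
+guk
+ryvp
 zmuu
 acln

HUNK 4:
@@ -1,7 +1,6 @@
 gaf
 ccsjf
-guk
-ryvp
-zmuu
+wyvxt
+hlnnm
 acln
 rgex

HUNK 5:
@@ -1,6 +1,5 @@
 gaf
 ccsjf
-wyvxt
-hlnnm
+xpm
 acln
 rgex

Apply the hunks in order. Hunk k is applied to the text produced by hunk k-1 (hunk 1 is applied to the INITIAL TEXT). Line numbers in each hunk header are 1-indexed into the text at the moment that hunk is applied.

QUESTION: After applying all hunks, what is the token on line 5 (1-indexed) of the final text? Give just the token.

Answer: rgex

Derivation:
Hunk 1: at line 1 remove [tjiqe,bbsvs,cmrvt] add [holqk] -> 7 lines: gaf ccsjf holqk cafb zmuu acln rgex
Hunk 2: at line 2 remove [holqk,cafb] add [mqxt] -> 6 lines: gaf ccsjf mqxt zmuu acln rgex
Hunk 3: at line 1 remove [mqxt] add [guk,ryvp] -> 7 lines: gaf ccsjf guk ryvp zmuu acln rgex
Hunk 4: at line 1 remove [guk,ryvp,zmuu] add [wyvxt,hlnnm] -> 6 lines: gaf ccsjf wyvxt hlnnm acln rgex
Hunk 5: at line 1 remove [wyvxt,hlnnm] add [xpm] -> 5 lines: gaf ccsjf xpm acln rgex
Final line 5: rgex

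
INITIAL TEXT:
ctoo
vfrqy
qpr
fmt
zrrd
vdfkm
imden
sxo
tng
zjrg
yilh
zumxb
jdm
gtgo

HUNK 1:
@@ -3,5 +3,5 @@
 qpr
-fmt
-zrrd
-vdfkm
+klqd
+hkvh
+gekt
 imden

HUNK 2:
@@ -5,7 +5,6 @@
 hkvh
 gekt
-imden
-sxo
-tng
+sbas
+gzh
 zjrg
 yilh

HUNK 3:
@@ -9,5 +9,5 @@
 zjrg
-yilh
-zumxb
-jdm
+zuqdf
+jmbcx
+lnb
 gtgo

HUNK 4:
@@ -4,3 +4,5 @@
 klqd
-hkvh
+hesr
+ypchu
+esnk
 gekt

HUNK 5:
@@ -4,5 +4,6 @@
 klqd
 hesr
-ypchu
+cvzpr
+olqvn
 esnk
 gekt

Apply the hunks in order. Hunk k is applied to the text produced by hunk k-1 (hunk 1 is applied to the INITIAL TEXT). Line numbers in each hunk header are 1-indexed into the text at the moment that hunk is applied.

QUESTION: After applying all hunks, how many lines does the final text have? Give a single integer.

Answer: 16

Derivation:
Hunk 1: at line 3 remove [fmt,zrrd,vdfkm] add [klqd,hkvh,gekt] -> 14 lines: ctoo vfrqy qpr klqd hkvh gekt imden sxo tng zjrg yilh zumxb jdm gtgo
Hunk 2: at line 5 remove [imden,sxo,tng] add [sbas,gzh] -> 13 lines: ctoo vfrqy qpr klqd hkvh gekt sbas gzh zjrg yilh zumxb jdm gtgo
Hunk 3: at line 9 remove [yilh,zumxb,jdm] add [zuqdf,jmbcx,lnb] -> 13 lines: ctoo vfrqy qpr klqd hkvh gekt sbas gzh zjrg zuqdf jmbcx lnb gtgo
Hunk 4: at line 4 remove [hkvh] add [hesr,ypchu,esnk] -> 15 lines: ctoo vfrqy qpr klqd hesr ypchu esnk gekt sbas gzh zjrg zuqdf jmbcx lnb gtgo
Hunk 5: at line 4 remove [ypchu] add [cvzpr,olqvn] -> 16 lines: ctoo vfrqy qpr klqd hesr cvzpr olqvn esnk gekt sbas gzh zjrg zuqdf jmbcx lnb gtgo
Final line count: 16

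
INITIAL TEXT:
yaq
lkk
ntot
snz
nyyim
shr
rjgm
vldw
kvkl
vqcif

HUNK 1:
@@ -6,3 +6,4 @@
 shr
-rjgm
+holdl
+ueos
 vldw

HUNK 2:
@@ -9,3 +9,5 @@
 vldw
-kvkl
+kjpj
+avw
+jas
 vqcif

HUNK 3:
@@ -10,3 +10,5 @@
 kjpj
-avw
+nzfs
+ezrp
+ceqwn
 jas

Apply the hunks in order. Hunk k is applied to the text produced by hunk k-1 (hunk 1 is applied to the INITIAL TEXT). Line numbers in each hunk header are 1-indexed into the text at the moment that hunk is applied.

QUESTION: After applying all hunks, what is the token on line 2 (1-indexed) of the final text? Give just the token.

Answer: lkk

Derivation:
Hunk 1: at line 6 remove [rjgm] add [holdl,ueos] -> 11 lines: yaq lkk ntot snz nyyim shr holdl ueos vldw kvkl vqcif
Hunk 2: at line 9 remove [kvkl] add [kjpj,avw,jas] -> 13 lines: yaq lkk ntot snz nyyim shr holdl ueos vldw kjpj avw jas vqcif
Hunk 3: at line 10 remove [avw] add [nzfs,ezrp,ceqwn] -> 15 lines: yaq lkk ntot snz nyyim shr holdl ueos vldw kjpj nzfs ezrp ceqwn jas vqcif
Final line 2: lkk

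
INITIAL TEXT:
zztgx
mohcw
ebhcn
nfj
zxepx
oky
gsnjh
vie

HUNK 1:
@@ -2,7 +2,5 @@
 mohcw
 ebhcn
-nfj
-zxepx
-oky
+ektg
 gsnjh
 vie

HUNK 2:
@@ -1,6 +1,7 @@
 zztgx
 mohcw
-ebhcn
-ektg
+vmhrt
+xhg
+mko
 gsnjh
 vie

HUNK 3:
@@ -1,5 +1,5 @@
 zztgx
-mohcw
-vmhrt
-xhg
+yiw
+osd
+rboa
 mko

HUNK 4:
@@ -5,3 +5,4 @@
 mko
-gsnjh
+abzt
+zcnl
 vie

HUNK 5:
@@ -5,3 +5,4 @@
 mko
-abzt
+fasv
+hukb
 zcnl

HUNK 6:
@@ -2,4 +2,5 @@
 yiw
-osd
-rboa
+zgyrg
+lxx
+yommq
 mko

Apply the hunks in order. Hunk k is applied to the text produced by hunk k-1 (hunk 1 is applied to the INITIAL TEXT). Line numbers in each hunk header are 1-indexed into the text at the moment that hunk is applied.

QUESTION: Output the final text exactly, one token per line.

Answer: zztgx
yiw
zgyrg
lxx
yommq
mko
fasv
hukb
zcnl
vie

Derivation:
Hunk 1: at line 2 remove [nfj,zxepx,oky] add [ektg] -> 6 lines: zztgx mohcw ebhcn ektg gsnjh vie
Hunk 2: at line 1 remove [ebhcn,ektg] add [vmhrt,xhg,mko] -> 7 lines: zztgx mohcw vmhrt xhg mko gsnjh vie
Hunk 3: at line 1 remove [mohcw,vmhrt,xhg] add [yiw,osd,rboa] -> 7 lines: zztgx yiw osd rboa mko gsnjh vie
Hunk 4: at line 5 remove [gsnjh] add [abzt,zcnl] -> 8 lines: zztgx yiw osd rboa mko abzt zcnl vie
Hunk 5: at line 5 remove [abzt] add [fasv,hukb] -> 9 lines: zztgx yiw osd rboa mko fasv hukb zcnl vie
Hunk 6: at line 2 remove [osd,rboa] add [zgyrg,lxx,yommq] -> 10 lines: zztgx yiw zgyrg lxx yommq mko fasv hukb zcnl vie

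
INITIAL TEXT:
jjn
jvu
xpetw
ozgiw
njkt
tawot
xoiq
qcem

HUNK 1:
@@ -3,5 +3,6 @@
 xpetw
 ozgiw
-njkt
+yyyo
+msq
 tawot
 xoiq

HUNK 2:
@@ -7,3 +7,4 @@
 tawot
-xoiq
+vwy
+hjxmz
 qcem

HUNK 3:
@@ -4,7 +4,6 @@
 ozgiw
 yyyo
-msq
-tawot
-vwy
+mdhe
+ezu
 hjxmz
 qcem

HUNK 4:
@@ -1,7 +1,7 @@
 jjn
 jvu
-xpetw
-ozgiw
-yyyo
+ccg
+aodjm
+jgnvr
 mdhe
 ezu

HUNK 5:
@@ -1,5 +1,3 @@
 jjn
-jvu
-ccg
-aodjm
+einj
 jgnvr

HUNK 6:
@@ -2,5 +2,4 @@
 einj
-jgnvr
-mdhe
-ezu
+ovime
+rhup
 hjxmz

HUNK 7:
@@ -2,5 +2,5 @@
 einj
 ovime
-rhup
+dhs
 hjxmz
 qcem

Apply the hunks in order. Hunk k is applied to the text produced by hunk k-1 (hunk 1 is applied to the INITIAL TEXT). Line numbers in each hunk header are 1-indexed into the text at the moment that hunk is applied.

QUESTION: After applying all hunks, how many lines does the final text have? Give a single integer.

Answer: 6

Derivation:
Hunk 1: at line 3 remove [njkt] add [yyyo,msq] -> 9 lines: jjn jvu xpetw ozgiw yyyo msq tawot xoiq qcem
Hunk 2: at line 7 remove [xoiq] add [vwy,hjxmz] -> 10 lines: jjn jvu xpetw ozgiw yyyo msq tawot vwy hjxmz qcem
Hunk 3: at line 4 remove [msq,tawot,vwy] add [mdhe,ezu] -> 9 lines: jjn jvu xpetw ozgiw yyyo mdhe ezu hjxmz qcem
Hunk 4: at line 1 remove [xpetw,ozgiw,yyyo] add [ccg,aodjm,jgnvr] -> 9 lines: jjn jvu ccg aodjm jgnvr mdhe ezu hjxmz qcem
Hunk 5: at line 1 remove [jvu,ccg,aodjm] add [einj] -> 7 lines: jjn einj jgnvr mdhe ezu hjxmz qcem
Hunk 6: at line 2 remove [jgnvr,mdhe,ezu] add [ovime,rhup] -> 6 lines: jjn einj ovime rhup hjxmz qcem
Hunk 7: at line 2 remove [rhup] add [dhs] -> 6 lines: jjn einj ovime dhs hjxmz qcem
Final line count: 6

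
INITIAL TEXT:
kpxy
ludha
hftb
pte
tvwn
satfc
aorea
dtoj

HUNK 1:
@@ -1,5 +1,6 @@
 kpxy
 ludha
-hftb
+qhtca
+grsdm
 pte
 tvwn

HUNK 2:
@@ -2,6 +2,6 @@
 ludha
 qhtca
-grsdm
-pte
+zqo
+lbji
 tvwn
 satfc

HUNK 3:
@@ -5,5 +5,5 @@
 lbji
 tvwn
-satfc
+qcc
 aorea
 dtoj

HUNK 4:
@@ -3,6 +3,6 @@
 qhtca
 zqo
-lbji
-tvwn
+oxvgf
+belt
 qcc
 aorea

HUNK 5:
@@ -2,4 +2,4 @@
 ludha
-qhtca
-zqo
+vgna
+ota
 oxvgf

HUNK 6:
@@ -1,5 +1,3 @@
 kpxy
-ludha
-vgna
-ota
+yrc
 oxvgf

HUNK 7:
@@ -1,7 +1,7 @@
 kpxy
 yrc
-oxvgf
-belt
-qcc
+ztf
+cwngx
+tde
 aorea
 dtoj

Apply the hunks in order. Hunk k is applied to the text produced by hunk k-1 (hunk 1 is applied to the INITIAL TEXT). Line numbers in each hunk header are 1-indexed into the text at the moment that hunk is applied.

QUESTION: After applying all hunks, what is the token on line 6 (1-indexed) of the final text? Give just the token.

Hunk 1: at line 1 remove [hftb] add [qhtca,grsdm] -> 9 lines: kpxy ludha qhtca grsdm pte tvwn satfc aorea dtoj
Hunk 2: at line 2 remove [grsdm,pte] add [zqo,lbji] -> 9 lines: kpxy ludha qhtca zqo lbji tvwn satfc aorea dtoj
Hunk 3: at line 5 remove [satfc] add [qcc] -> 9 lines: kpxy ludha qhtca zqo lbji tvwn qcc aorea dtoj
Hunk 4: at line 3 remove [lbji,tvwn] add [oxvgf,belt] -> 9 lines: kpxy ludha qhtca zqo oxvgf belt qcc aorea dtoj
Hunk 5: at line 2 remove [qhtca,zqo] add [vgna,ota] -> 9 lines: kpxy ludha vgna ota oxvgf belt qcc aorea dtoj
Hunk 6: at line 1 remove [ludha,vgna,ota] add [yrc] -> 7 lines: kpxy yrc oxvgf belt qcc aorea dtoj
Hunk 7: at line 1 remove [oxvgf,belt,qcc] add [ztf,cwngx,tde] -> 7 lines: kpxy yrc ztf cwngx tde aorea dtoj
Final line 6: aorea

Answer: aorea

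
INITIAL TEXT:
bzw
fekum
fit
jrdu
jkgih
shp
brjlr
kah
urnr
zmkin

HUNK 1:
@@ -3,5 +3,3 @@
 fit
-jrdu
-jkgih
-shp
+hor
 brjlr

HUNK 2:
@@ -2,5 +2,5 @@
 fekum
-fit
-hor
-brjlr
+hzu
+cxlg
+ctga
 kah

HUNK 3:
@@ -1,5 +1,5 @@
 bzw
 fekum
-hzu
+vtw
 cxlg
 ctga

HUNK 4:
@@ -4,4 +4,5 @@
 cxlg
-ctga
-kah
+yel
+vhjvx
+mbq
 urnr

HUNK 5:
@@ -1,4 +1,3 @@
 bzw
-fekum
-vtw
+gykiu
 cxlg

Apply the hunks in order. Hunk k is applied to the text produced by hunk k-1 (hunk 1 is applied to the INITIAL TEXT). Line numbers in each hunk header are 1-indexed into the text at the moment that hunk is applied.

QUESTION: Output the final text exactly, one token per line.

Hunk 1: at line 3 remove [jrdu,jkgih,shp] add [hor] -> 8 lines: bzw fekum fit hor brjlr kah urnr zmkin
Hunk 2: at line 2 remove [fit,hor,brjlr] add [hzu,cxlg,ctga] -> 8 lines: bzw fekum hzu cxlg ctga kah urnr zmkin
Hunk 3: at line 1 remove [hzu] add [vtw] -> 8 lines: bzw fekum vtw cxlg ctga kah urnr zmkin
Hunk 4: at line 4 remove [ctga,kah] add [yel,vhjvx,mbq] -> 9 lines: bzw fekum vtw cxlg yel vhjvx mbq urnr zmkin
Hunk 5: at line 1 remove [fekum,vtw] add [gykiu] -> 8 lines: bzw gykiu cxlg yel vhjvx mbq urnr zmkin

Answer: bzw
gykiu
cxlg
yel
vhjvx
mbq
urnr
zmkin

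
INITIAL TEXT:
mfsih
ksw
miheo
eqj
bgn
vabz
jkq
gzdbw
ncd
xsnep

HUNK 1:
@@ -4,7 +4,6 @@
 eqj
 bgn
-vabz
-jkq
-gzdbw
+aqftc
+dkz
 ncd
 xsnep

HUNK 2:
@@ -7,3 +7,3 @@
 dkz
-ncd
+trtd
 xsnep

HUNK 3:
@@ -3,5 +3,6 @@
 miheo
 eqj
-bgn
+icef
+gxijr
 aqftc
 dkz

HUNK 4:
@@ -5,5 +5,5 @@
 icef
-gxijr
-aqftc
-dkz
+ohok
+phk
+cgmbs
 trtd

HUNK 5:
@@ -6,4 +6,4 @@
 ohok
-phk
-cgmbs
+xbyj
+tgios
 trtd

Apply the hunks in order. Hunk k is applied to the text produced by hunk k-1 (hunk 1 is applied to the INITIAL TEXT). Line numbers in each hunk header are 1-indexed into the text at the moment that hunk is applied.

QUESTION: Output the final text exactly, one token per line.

Hunk 1: at line 4 remove [vabz,jkq,gzdbw] add [aqftc,dkz] -> 9 lines: mfsih ksw miheo eqj bgn aqftc dkz ncd xsnep
Hunk 2: at line 7 remove [ncd] add [trtd] -> 9 lines: mfsih ksw miheo eqj bgn aqftc dkz trtd xsnep
Hunk 3: at line 3 remove [bgn] add [icef,gxijr] -> 10 lines: mfsih ksw miheo eqj icef gxijr aqftc dkz trtd xsnep
Hunk 4: at line 5 remove [gxijr,aqftc,dkz] add [ohok,phk,cgmbs] -> 10 lines: mfsih ksw miheo eqj icef ohok phk cgmbs trtd xsnep
Hunk 5: at line 6 remove [phk,cgmbs] add [xbyj,tgios] -> 10 lines: mfsih ksw miheo eqj icef ohok xbyj tgios trtd xsnep

Answer: mfsih
ksw
miheo
eqj
icef
ohok
xbyj
tgios
trtd
xsnep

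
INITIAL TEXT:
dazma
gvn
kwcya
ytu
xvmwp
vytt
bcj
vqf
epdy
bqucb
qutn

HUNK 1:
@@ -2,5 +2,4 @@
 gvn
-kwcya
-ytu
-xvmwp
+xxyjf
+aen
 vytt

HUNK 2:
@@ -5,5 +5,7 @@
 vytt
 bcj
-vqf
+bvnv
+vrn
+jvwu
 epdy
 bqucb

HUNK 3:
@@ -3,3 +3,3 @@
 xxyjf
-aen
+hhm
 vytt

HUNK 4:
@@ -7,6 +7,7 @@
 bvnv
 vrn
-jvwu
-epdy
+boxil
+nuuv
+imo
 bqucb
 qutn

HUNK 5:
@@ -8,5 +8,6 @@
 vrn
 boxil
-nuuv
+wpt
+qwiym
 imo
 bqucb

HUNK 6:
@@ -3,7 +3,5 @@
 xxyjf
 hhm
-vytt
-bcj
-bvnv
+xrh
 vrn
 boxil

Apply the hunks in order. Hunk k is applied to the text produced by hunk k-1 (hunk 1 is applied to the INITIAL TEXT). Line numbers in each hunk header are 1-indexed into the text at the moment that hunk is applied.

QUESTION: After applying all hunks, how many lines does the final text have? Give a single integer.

Answer: 12

Derivation:
Hunk 1: at line 2 remove [kwcya,ytu,xvmwp] add [xxyjf,aen] -> 10 lines: dazma gvn xxyjf aen vytt bcj vqf epdy bqucb qutn
Hunk 2: at line 5 remove [vqf] add [bvnv,vrn,jvwu] -> 12 lines: dazma gvn xxyjf aen vytt bcj bvnv vrn jvwu epdy bqucb qutn
Hunk 3: at line 3 remove [aen] add [hhm] -> 12 lines: dazma gvn xxyjf hhm vytt bcj bvnv vrn jvwu epdy bqucb qutn
Hunk 4: at line 7 remove [jvwu,epdy] add [boxil,nuuv,imo] -> 13 lines: dazma gvn xxyjf hhm vytt bcj bvnv vrn boxil nuuv imo bqucb qutn
Hunk 5: at line 8 remove [nuuv] add [wpt,qwiym] -> 14 lines: dazma gvn xxyjf hhm vytt bcj bvnv vrn boxil wpt qwiym imo bqucb qutn
Hunk 6: at line 3 remove [vytt,bcj,bvnv] add [xrh] -> 12 lines: dazma gvn xxyjf hhm xrh vrn boxil wpt qwiym imo bqucb qutn
Final line count: 12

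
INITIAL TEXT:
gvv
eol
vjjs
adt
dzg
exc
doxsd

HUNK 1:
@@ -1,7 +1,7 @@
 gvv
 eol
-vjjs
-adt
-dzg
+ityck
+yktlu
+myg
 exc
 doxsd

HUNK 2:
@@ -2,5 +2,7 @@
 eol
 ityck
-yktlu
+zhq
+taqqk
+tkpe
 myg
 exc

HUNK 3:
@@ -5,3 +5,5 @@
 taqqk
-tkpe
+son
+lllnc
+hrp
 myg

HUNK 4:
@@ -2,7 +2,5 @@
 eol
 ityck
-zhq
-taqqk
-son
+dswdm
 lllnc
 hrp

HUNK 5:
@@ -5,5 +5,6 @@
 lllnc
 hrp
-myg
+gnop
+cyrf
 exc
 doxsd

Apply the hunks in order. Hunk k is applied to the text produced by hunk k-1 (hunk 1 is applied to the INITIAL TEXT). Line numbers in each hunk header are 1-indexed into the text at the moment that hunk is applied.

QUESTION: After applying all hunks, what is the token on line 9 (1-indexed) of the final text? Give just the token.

Answer: exc

Derivation:
Hunk 1: at line 1 remove [vjjs,adt,dzg] add [ityck,yktlu,myg] -> 7 lines: gvv eol ityck yktlu myg exc doxsd
Hunk 2: at line 2 remove [yktlu] add [zhq,taqqk,tkpe] -> 9 lines: gvv eol ityck zhq taqqk tkpe myg exc doxsd
Hunk 3: at line 5 remove [tkpe] add [son,lllnc,hrp] -> 11 lines: gvv eol ityck zhq taqqk son lllnc hrp myg exc doxsd
Hunk 4: at line 2 remove [zhq,taqqk,son] add [dswdm] -> 9 lines: gvv eol ityck dswdm lllnc hrp myg exc doxsd
Hunk 5: at line 5 remove [myg] add [gnop,cyrf] -> 10 lines: gvv eol ityck dswdm lllnc hrp gnop cyrf exc doxsd
Final line 9: exc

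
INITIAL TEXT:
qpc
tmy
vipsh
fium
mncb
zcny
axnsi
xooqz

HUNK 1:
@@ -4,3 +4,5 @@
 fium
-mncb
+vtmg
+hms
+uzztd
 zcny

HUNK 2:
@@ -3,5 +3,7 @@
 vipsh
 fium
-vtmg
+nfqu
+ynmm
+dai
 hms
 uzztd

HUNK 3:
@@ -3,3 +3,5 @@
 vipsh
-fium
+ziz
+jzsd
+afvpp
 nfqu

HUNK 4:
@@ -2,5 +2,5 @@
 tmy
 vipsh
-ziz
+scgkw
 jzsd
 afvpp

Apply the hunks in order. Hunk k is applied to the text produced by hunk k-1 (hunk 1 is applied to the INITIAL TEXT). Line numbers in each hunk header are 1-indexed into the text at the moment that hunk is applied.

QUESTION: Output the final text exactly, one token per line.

Hunk 1: at line 4 remove [mncb] add [vtmg,hms,uzztd] -> 10 lines: qpc tmy vipsh fium vtmg hms uzztd zcny axnsi xooqz
Hunk 2: at line 3 remove [vtmg] add [nfqu,ynmm,dai] -> 12 lines: qpc tmy vipsh fium nfqu ynmm dai hms uzztd zcny axnsi xooqz
Hunk 3: at line 3 remove [fium] add [ziz,jzsd,afvpp] -> 14 lines: qpc tmy vipsh ziz jzsd afvpp nfqu ynmm dai hms uzztd zcny axnsi xooqz
Hunk 4: at line 2 remove [ziz] add [scgkw] -> 14 lines: qpc tmy vipsh scgkw jzsd afvpp nfqu ynmm dai hms uzztd zcny axnsi xooqz

Answer: qpc
tmy
vipsh
scgkw
jzsd
afvpp
nfqu
ynmm
dai
hms
uzztd
zcny
axnsi
xooqz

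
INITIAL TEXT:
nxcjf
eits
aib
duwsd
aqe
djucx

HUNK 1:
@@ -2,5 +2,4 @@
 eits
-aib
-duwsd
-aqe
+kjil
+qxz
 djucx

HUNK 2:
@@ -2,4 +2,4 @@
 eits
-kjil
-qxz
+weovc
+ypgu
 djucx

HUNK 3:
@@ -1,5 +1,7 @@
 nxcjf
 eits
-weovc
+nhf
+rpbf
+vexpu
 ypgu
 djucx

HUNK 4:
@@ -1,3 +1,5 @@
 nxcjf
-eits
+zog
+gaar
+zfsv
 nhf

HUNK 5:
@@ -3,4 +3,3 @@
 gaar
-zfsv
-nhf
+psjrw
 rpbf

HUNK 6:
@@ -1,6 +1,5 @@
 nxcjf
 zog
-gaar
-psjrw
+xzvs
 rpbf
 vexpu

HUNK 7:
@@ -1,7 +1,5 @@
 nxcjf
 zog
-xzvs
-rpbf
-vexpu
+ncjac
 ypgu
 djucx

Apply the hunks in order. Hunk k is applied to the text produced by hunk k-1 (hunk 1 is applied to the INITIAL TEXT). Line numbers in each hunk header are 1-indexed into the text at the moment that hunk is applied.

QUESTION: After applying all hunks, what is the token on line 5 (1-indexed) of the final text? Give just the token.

Answer: djucx

Derivation:
Hunk 1: at line 2 remove [aib,duwsd,aqe] add [kjil,qxz] -> 5 lines: nxcjf eits kjil qxz djucx
Hunk 2: at line 2 remove [kjil,qxz] add [weovc,ypgu] -> 5 lines: nxcjf eits weovc ypgu djucx
Hunk 3: at line 1 remove [weovc] add [nhf,rpbf,vexpu] -> 7 lines: nxcjf eits nhf rpbf vexpu ypgu djucx
Hunk 4: at line 1 remove [eits] add [zog,gaar,zfsv] -> 9 lines: nxcjf zog gaar zfsv nhf rpbf vexpu ypgu djucx
Hunk 5: at line 3 remove [zfsv,nhf] add [psjrw] -> 8 lines: nxcjf zog gaar psjrw rpbf vexpu ypgu djucx
Hunk 6: at line 1 remove [gaar,psjrw] add [xzvs] -> 7 lines: nxcjf zog xzvs rpbf vexpu ypgu djucx
Hunk 7: at line 1 remove [xzvs,rpbf,vexpu] add [ncjac] -> 5 lines: nxcjf zog ncjac ypgu djucx
Final line 5: djucx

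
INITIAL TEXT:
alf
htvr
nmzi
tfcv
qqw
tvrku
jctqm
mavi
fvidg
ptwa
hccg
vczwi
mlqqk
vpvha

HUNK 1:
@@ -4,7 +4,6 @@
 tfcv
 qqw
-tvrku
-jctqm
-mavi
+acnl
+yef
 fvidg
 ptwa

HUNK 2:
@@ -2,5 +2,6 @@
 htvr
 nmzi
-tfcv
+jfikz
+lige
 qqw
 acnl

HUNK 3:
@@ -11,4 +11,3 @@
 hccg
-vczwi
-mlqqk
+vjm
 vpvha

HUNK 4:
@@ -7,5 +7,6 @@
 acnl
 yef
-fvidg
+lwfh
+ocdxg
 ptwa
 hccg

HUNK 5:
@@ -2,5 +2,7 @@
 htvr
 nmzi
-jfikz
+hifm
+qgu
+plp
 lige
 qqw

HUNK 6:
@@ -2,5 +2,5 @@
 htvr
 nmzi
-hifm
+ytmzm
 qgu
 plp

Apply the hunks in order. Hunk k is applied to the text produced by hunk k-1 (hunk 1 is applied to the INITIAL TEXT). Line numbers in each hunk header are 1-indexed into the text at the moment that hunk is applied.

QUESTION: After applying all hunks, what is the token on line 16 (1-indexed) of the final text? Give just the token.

Hunk 1: at line 4 remove [tvrku,jctqm,mavi] add [acnl,yef] -> 13 lines: alf htvr nmzi tfcv qqw acnl yef fvidg ptwa hccg vczwi mlqqk vpvha
Hunk 2: at line 2 remove [tfcv] add [jfikz,lige] -> 14 lines: alf htvr nmzi jfikz lige qqw acnl yef fvidg ptwa hccg vczwi mlqqk vpvha
Hunk 3: at line 11 remove [vczwi,mlqqk] add [vjm] -> 13 lines: alf htvr nmzi jfikz lige qqw acnl yef fvidg ptwa hccg vjm vpvha
Hunk 4: at line 7 remove [fvidg] add [lwfh,ocdxg] -> 14 lines: alf htvr nmzi jfikz lige qqw acnl yef lwfh ocdxg ptwa hccg vjm vpvha
Hunk 5: at line 2 remove [jfikz] add [hifm,qgu,plp] -> 16 lines: alf htvr nmzi hifm qgu plp lige qqw acnl yef lwfh ocdxg ptwa hccg vjm vpvha
Hunk 6: at line 2 remove [hifm] add [ytmzm] -> 16 lines: alf htvr nmzi ytmzm qgu plp lige qqw acnl yef lwfh ocdxg ptwa hccg vjm vpvha
Final line 16: vpvha

Answer: vpvha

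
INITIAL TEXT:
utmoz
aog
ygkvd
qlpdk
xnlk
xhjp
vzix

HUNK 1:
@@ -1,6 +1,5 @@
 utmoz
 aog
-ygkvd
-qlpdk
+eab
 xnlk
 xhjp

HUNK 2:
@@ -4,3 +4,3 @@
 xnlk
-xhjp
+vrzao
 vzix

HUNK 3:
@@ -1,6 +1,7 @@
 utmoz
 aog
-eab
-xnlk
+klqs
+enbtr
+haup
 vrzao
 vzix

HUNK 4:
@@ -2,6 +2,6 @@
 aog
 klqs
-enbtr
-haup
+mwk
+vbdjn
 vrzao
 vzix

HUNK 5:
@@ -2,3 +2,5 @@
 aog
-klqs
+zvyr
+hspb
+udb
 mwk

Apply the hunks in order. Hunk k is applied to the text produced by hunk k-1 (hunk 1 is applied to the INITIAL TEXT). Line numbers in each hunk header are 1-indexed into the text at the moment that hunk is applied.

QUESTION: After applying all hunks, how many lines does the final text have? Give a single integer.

Answer: 9

Derivation:
Hunk 1: at line 1 remove [ygkvd,qlpdk] add [eab] -> 6 lines: utmoz aog eab xnlk xhjp vzix
Hunk 2: at line 4 remove [xhjp] add [vrzao] -> 6 lines: utmoz aog eab xnlk vrzao vzix
Hunk 3: at line 1 remove [eab,xnlk] add [klqs,enbtr,haup] -> 7 lines: utmoz aog klqs enbtr haup vrzao vzix
Hunk 4: at line 2 remove [enbtr,haup] add [mwk,vbdjn] -> 7 lines: utmoz aog klqs mwk vbdjn vrzao vzix
Hunk 5: at line 2 remove [klqs] add [zvyr,hspb,udb] -> 9 lines: utmoz aog zvyr hspb udb mwk vbdjn vrzao vzix
Final line count: 9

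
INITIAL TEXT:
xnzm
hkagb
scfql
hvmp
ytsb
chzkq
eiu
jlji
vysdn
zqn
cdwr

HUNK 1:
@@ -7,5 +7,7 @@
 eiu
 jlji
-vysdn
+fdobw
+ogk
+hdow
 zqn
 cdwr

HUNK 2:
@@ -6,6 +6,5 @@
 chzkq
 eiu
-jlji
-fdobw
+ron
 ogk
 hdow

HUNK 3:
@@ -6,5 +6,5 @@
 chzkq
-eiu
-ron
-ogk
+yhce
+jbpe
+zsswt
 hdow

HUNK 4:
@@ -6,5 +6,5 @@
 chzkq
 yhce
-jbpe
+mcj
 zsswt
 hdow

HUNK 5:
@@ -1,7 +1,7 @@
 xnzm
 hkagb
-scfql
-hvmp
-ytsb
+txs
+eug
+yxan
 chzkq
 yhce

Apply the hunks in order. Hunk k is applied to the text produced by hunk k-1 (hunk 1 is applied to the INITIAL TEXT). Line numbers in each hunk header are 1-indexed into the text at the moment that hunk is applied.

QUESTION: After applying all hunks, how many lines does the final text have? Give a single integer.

Hunk 1: at line 7 remove [vysdn] add [fdobw,ogk,hdow] -> 13 lines: xnzm hkagb scfql hvmp ytsb chzkq eiu jlji fdobw ogk hdow zqn cdwr
Hunk 2: at line 6 remove [jlji,fdobw] add [ron] -> 12 lines: xnzm hkagb scfql hvmp ytsb chzkq eiu ron ogk hdow zqn cdwr
Hunk 3: at line 6 remove [eiu,ron,ogk] add [yhce,jbpe,zsswt] -> 12 lines: xnzm hkagb scfql hvmp ytsb chzkq yhce jbpe zsswt hdow zqn cdwr
Hunk 4: at line 6 remove [jbpe] add [mcj] -> 12 lines: xnzm hkagb scfql hvmp ytsb chzkq yhce mcj zsswt hdow zqn cdwr
Hunk 5: at line 1 remove [scfql,hvmp,ytsb] add [txs,eug,yxan] -> 12 lines: xnzm hkagb txs eug yxan chzkq yhce mcj zsswt hdow zqn cdwr
Final line count: 12

Answer: 12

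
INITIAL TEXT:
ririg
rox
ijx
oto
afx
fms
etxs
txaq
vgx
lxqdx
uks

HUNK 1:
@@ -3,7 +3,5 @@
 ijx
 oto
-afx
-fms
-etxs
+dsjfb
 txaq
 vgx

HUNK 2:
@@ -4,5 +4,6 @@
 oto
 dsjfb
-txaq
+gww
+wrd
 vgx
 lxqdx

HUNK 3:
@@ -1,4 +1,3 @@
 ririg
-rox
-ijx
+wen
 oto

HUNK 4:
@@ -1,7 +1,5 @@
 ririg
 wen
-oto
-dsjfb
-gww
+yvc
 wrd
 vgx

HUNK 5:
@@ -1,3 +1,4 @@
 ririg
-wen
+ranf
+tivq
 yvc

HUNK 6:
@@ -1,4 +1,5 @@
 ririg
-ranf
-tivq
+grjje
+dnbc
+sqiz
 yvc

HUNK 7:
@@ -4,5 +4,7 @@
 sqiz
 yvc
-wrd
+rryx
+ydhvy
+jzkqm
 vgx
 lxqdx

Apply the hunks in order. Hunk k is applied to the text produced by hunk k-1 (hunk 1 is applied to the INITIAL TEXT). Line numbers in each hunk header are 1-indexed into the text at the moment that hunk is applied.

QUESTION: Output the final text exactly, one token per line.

Answer: ririg
grjje
dnbc
sqiz
yvc
rryx
ydhvy
jzkqm
vgx
lxqdx
uks

Derivation:
Hunk 1: at line 3 remove [afx,fms,etxs] add [dsjfb] -> 9 lines: ririg rox ijx oto dsjfb txaq vgx lxqdx uks
Hunk 2: at line 4 remove [txaq] add [gww,wrd] -> 10 lines: ririg rox ijx oto dsjfb gww wrd vgx lxqdx uks
Hunk 3: at line 1 remove [rox,ijx] add [wen] -> 9 lines: ririg wen oto dsjfb gww wrd vgx lxqdx uks
Hunk 4: at line 1 remove [oto,dsjfb,gww] add [yvc] -> 7 lines: ririg wen yvc wrd vgx lxqdx uks
Hunk 5: at line 1 remove [wen] add [ranf,tivq] -> 8 lines: ririg ranf tivq yvc wrd vgx lxqdx uks
Hunk 6: at line 1 remove [ranf,tivq] add [grjje,dnbc,sqiz] -> 9 lines: ririg grjje dnbc sqiz yvc wrd vgx lxqdx uks
Hunk 7: at line 4 remove [wrd] add [rryx,ydhvy,jzkqm] -> 11 lines: ririg grjje dnbc sqiz yvc rryx ydhvy jzkqm vgx lxqdx uks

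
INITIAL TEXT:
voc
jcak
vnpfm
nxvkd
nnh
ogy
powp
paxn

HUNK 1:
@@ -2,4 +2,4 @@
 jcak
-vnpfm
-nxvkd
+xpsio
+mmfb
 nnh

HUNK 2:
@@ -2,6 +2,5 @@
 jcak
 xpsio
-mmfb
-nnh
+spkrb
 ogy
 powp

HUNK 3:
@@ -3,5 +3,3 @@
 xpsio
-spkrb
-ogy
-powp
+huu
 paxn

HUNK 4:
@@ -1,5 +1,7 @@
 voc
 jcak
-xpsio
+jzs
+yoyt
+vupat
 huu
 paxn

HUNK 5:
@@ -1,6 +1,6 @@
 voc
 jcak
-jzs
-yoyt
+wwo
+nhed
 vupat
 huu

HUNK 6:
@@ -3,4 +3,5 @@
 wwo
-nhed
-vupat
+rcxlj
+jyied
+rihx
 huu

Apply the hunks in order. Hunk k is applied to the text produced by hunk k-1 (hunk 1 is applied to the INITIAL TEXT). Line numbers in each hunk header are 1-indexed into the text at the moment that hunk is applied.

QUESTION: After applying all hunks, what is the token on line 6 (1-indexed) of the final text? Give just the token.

Hunk 1: at line 2 remove [vnpfm,nxvkd] add [xpsio,mmfb] -> 8 lines: voc jcak xpsio mmfb nnh ogy powp paxn
Hunk 2: at line 2 remove [mmfb,nnh] add [spkrb] -> 7 lines: voc jcak xpsio spkrb ogy powp paxn
Hunk 3: at line 3 remove [spkrb,ogy,powp] add [huu] -> 5 lines: voc jcak xpsio huu paxn
Hunk 4: at line 1 remove [xpsio] add [jzs,yoyt,vupat] -> 7 lines: voc jcak jzs yoyt vupat huu paxn
Hunk 5: at line 1 remove [jzs,yoyt] add [wwo,nhed] -> 7 lines: voc jcak wwo nhed vupat huu paxn
Hunk 6: at line 3 remove [nhed,vupat] add [rcxlj,jyied,rihx] -> 8 lines: voc jcak wwo rcxlj jyied rihx huu paxn
Final line 6: rihx

Answer: rihx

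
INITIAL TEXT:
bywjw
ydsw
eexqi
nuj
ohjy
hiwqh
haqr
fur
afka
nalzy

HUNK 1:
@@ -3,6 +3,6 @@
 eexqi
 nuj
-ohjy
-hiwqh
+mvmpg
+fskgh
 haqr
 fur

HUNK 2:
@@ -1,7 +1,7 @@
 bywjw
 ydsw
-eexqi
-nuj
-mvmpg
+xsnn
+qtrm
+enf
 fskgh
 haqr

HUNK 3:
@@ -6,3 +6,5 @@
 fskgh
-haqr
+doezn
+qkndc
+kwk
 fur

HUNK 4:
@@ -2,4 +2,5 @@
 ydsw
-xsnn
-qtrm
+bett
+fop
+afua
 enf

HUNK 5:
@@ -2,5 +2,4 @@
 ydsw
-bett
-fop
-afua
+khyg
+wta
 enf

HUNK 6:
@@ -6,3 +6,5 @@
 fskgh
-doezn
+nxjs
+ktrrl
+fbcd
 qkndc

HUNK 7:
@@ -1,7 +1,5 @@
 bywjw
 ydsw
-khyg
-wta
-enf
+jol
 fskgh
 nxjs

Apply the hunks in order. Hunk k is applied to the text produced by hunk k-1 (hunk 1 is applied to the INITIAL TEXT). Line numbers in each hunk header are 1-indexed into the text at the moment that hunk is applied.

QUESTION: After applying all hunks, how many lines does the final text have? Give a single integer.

Hunk 1: at line 3 remove [ohjy,hiwqh] add [mvmpg,fskgh] -> 10 lines: bywjw ydsw eexqi nuj mvmpg fskgh haqr fur afka nalzy
Hunk 2: at line 1 remove [eexqi,nuj,mvmpg] add [xsnn,qtrm,enf] -> 10 lines: bywjw ydsw xsnn qtrm enf fskgh haqr fur afka nalzy
Hunk 3: at line 6 remove [haqr] add [doezn,qkndc,kwk] -> 12 lines: bywjw ydsw xsnn qtrm enf fskgh doezn qkndc kwk fur afka nalzy
Hunk 4: at line 2 remove [xsnn,qtrm] add [bett,fop,afua] -> 13 lines: bywjw ydsw bett fop afua enf fskgh doezn qkndc kwk fur afka nalzy
Hunk 5: at line 2 remove [bett,fop,afua] add [khyg,wta] -> 12 lines: bywjw ydsw khyg wta enf fskgh doezn qkndc kwk fur afka nalzy
Hunk 6: at line 6 remove [doezn] add [nxjs,ktrrl,fbcd] -> 14 lines: bywjw ydsw khyg wta enf fskgh nxjs ktrrl fbcd qkndc kwk fur afka nalzy
Hunk 7: at line 1 remove [khyg,wta,enf] add [jol] -> 12 lines: bywjw ydsw jol fskgh nxjs ktrrl fbcd qkndc kwk fur afka nalzy
Final line count: 12

Answer: 12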